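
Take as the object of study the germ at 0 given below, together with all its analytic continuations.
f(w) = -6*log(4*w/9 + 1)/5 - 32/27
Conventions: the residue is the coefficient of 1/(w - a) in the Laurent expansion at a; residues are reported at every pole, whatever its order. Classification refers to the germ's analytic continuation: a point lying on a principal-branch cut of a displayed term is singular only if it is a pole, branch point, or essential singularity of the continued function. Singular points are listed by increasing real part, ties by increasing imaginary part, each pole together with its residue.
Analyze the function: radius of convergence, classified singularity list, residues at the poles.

Branch term (-6/5)*log(1 - w/(-9/4)): its argument vanishes at w = -9/4, a logarithmic branch point, modulus 9/4.
The radius of convergence is the smallest modulus among the singular points: 9/4.

Radius of convergence at 0: 9/4.
At -9/4: a logarithmic branch point.


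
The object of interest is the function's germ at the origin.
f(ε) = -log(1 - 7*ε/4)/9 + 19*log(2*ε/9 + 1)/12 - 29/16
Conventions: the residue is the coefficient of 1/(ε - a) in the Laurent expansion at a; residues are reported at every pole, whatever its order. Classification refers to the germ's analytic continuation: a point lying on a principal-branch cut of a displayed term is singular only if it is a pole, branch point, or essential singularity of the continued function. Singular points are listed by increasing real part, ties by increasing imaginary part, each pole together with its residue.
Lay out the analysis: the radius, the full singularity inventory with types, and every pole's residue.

Branch term (-1/9)*log(1 - ε/(4/7)): its argument vanishes at ε = 4/7, a logarithmic branch point, modulus 4/7.
Branch term (19/12)*log(1 - ε/(-9/2)): its argument vanishes at ε = -9/2, a logarithmic branch point, modulus 9/2.
The radius of convergence is the smallest modulus among the singular points: 4/7.
List the singular points by increasing real part (a conjugate pair: the negative imaginary part first).

Radius of convergence at 0: 4/7.
At -9/2: a logarithmic branch point.
At 4/7: a logarithmic branch point.


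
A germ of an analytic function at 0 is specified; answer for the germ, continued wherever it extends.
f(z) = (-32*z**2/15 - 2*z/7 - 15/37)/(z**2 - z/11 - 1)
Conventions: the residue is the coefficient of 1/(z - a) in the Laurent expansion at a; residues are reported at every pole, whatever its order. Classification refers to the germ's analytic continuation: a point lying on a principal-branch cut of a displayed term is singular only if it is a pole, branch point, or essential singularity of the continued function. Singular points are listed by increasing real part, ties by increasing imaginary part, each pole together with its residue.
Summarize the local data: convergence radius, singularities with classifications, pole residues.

Denominator factor (z**2 - z/11 - 1): discriminant 485/121, real irrational roots 1/22 + (1/22)*sqrt(485) and 1/22 - (1/22)*sqrt(485); poles of order 1, moduli 1/22 + (1/22)*sqrt(485) and -1/22 + (1/22)*sqrt(485).
The radius of convergence is the smallest modulus among the singular points: -1/22 + (1/22)*sqrt(485).
The factor z**2 - z/11 - 1 splits as (z - a)(z - a') with a = 1/22 - (1/22)*sqrt(485), a' = 1/22 + (1/22)*sqrt(485). At the order-1 pole a set g(z) = (z - a)*f(z) = [-32*z**2/15 - 2*z/7 - 15/37] / (z - a').
Simple pole: residue = g(a) at a = 1/22 - (1/22)*sqrt(485), which is -277/1155 + (401224/6908825)*sqrt(485).
The factor z**2 - z/11 - 1 splits as (z - a)(z - a') with a = 1/22 + (1/22)*sqrt(485), a' = 1/22 - (1/22)*sqrt(485). At the order-1 pole a set g(z) = (z - a)*f(z) = [-32*z**2/15 - 2*z/7 - 15/37] / (z - a').
Simple pole: residue = g(a) at a = 1/22 + (1/22)*sqrt(485), which is -277/1155 - (401224/6908825)*sqrt(485).
List the singular points by increasing real part (a conjugate pair: the negative imaginary part first).

Radius of convergence at 0: -1/22 + (1/22)*sqrt(485).
At 1/22 - (1/22)*sqrt(485): a pole of order 1; residue -277/1155 + (401224/6908825)*sqrt(485).
At 1/22 + (1/22)*sqrt(485): a pole of order 1; residue -277/1155 - (401224/6908825)*sqrt(485).


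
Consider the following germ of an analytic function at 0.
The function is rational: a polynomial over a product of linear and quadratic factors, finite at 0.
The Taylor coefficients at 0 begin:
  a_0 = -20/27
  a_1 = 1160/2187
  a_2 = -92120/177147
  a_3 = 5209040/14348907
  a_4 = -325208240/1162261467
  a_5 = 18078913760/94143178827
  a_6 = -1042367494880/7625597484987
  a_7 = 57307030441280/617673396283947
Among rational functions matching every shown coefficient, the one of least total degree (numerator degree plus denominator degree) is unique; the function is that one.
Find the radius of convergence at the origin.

No rational of total degree below 3 reproduces all 8 coefficients; solving the [0/3] Pade equations on them gives f(χ) = 5/((χ + 3/2)*(χ**2 - 2*χ/9 - 9/2)), whose expansion matches every shown term.
Denominator factor (χ**2 - 2*χ/9 - 9/2): discriminant 1462/81, real irrational roots 1/9 + (1/18)*sqrt(1462) and 1/9 - (1/18)*sqrt(1462); poles of order 1, moduli 1/9 + (1/18)*sqrt(1462) and -1/9 + (1/18)*sqrt(1462).
Denominator factor (χ + 3/2): pole of order 1 at -3/2, modulus 3/2.
The radius of convergence is the smallest modulus among the singular points: 3/2.

The radius of convergence is 3/2.


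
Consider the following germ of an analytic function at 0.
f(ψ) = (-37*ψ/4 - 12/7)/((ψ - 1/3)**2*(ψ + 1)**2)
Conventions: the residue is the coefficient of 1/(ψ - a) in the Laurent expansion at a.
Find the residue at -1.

At the order-2 pole -1 set g(ψ) = (ψ - (-1))^2*f(ψ) = (-37*ψ/4 - 12/7)/(ψ - 1/3)**2.
Order-2 pole: residue = g'(a); g'(-1) = 1035/896, so the residue is 1035/896.

The residue is 1035/896.


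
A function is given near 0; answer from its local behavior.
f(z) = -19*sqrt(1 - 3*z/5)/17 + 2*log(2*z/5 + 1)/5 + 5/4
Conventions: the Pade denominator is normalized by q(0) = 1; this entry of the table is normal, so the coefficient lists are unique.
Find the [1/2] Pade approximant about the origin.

Taylor coefficients needed (expand at 0): a_0 = 9/68, a_1 = 421/850, a_2 = 311/17000, a_3 = 12047/510000.
Write the denominator as Q(z) = 1 + q1*z + q2*z^2. Requiring Q*f - P = O(z^4) with deg P <= 1 kills the coefficients of z^2..z^3 in Q*f:
  z^2: a_2 + q1*a_1 + q2*a_0 = 0, i.e. 311/17000 + (421/850)*q1 + (9/68)*q2 = 0.
  z^3: a_3 + q1*a_2 + q2*a_1 = 0, i.e. 12047/510000 + (311/17000)*q1 + (421/850)*q2 = 0.
Solving this linear system: q1 = -343019/14039330, q2 = -9853411/210589950.
The numerator is Q*f truncated at degree 1: P0 = a_0 = 9/68; P1 = a_1 + q1*a_0 = 2348787317/4773372200.

The Pade approximant has numerator coefficients [9/68, 2348787317/4773372200]; denominator coefficients [1, -343019/14039330, -9853411/210589950].


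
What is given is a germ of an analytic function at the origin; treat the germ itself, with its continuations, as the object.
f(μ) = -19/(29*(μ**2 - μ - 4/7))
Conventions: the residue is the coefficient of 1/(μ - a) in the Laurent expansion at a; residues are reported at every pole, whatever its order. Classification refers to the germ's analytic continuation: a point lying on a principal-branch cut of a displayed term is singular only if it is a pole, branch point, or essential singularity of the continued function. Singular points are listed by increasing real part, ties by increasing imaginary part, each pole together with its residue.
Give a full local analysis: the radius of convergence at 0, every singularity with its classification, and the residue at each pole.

Radius of convergence at 0: -1/2 + (1/14)*sqrt(161).
At 1/2 - (1/14)*sqrt(161): a pole of order 1; residue (19/667)*sqrt(161).
At 1/2 + (1/14)*sqrt(161): a pole of order 1; residue -(19/667)*sqrt(161).

Denominator factor (μ**2 - μ - 4/7): discriminant 23/7, real irrational roots 1/2 + (1/14)*sqrt(161) and 1/2 - (1/14)*sqrt(161); poles of order 1, moduli 1/2 + (1/14)*sqrt(161) and -1/2 + (1/14)*sqrt(161).
The radius of convergence is the smallest modulus among the singular points: -1/2 + (1/14)*sqrt(161).
The factor μ**2 - μ - 4/7 splits as (μ - a)(μ - a') with a = 1/2 - (1/14)*sqrt(161), a' = 1/2 + (1/14)*sqrt(161). At the order-1 pole a set g(μ) = (μ - a)*f(μ) = [-19/29] / (μ - a').
Simple pole: residue = g(a) at a = 1/2 - (1/14)*sqrt(161), which is (19/667)*sqrt(161).
The factor μ**2 - μ - 4/7 splits as (μ - a)(μ - a') with a = 1/2 + (1/14)*sqrt(161), a' = 1/2 - (1/14)*sqrt(161). At the order-1 pole a set g(μ) = (μ - a)*f(μ) = [-19/29] / (μ - a').
Simple pole: residue = g(a) at a = 1/2 + (1/14)*sqrt(161), which is -(19/667)*sqrt(161).
List the singular points by increasing real part (a conjugate pair: the negative imaginary part first).


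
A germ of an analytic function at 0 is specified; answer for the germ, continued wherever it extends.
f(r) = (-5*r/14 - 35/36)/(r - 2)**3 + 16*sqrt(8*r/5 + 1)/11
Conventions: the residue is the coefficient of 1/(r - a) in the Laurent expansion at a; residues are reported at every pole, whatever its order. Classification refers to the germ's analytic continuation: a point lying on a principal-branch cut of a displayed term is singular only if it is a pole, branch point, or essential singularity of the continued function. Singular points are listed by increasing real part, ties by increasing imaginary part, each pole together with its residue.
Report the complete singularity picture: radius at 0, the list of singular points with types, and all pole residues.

Radius of convergence at 0: 5/8.
At -5/8: an algebraic (square-root) branch point.
At 2: a pole of order 3; residue 0.

Denominator factor (r - 2)^3: pole of order 3 at 2, modulus 2.
Branch term (16/11)*sqrt(1 - r/(-5/8)): its argument vanishes at r = -5/8, a square-root branch point, modulus 5/8.
The radius of convergence is the smallest modulus among the singular points: 5/8.
The branch term is analytic at 2 and contributes nothing to the residue; only the rational part matters.
At the order-3 pole 2 set g(r) = (r - (2))^3*(rational part) = -5*r/14 - 35/36.
Order-3 pole: residue = g''(a)/2; g''(2) = 0, so the residue is 0.
List the singular points by increasing real part (a conjugate pair: the negative imaginary part first).


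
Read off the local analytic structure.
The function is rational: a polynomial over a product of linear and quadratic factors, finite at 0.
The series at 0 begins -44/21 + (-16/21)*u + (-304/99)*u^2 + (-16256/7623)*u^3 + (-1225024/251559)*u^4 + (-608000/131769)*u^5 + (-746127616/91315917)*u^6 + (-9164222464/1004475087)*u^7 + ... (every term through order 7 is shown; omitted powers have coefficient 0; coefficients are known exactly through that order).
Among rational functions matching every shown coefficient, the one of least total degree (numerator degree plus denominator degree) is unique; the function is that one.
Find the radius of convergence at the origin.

No rational of total degree below 2 reproduces all 8 coefficients; solving the [0/2] Pade equations on them gives f(u) = 11/(7*(u**2 + 3*u/11 - 3/4)), whose expansion matches every shown term.
Denominator factor (u**2 + 3*u/11 - 3/4): discriminant 372/121, real irrational roots -3/22 + (1/11)*sqrt(93) and -3/22 - (1/11)*sqrt(93); poles of order 1, moduli -3/22 + (1/11)*sqrt(93) and 3/22 + (1/11)*sqrt(93).
The radius of convergence is the smallest modulus among the singular points: -3/22 + (1/11)*sqrt(93).

The radius of convergence is -3/22 + (1/11)*sqrt(93).


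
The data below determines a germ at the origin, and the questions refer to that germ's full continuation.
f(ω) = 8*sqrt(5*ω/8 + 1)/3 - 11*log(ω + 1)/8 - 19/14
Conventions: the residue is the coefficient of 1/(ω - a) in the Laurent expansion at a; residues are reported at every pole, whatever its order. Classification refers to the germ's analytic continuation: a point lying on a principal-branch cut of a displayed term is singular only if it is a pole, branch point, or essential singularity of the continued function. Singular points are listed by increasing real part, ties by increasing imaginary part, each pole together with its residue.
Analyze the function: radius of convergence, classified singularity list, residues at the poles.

Branch term (8/3)*sqrt(1 - ω/(-8/5)): its argument vanishes at ω = -8/5, a square-root branch point, modulus 8/5.
Branch term (-11/8)*log(1 - ω/(-1)): its argument vanishes at ω = -1, a logarithmic branch point, modulus 1.
The radius of convergence is the smallest modulus among the singular points: 1.
List the singular points by increasing real part (a conjugate pair: the negative imaginary part first).

Radius of convergence at 0: 1.
At -8/5: an algebraic (square-root) branch point.
At -1: a logarithmic branch point.


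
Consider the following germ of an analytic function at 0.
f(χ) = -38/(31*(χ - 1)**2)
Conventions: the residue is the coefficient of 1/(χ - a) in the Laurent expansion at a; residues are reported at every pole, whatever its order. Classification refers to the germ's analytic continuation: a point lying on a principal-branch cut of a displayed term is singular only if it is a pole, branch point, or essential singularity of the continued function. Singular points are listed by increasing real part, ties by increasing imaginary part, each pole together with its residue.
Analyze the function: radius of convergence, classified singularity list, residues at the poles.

Radius of convergence at 0: 1.
At 1: a pole of order 2; residue 0.

Denominator factor (χ - 1)^2: pole of order 2 at 1, modulus 1.
The radius of convergence is the smallest modulus among the singular points: 1.
At the order-2 pole 1 set g(χ) = (χ - (1))^2*f(χ) = -38/31.
Order-2 pole: residue = g'(a); g'(1) = 0, so the residue is 0.


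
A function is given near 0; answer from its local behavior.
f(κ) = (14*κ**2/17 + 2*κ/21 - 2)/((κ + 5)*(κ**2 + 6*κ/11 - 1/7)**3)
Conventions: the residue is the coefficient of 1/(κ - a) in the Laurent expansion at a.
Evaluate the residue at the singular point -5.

At the order-1 pole -5 set g(κ) = (κ - (-5))*f(κ) = (14*κ**2/17 + 2*κ/21 - 2)/(κ**2 + 6*κ/11 - 1/7)**3.
Simple pole: residue = g(a) at a = -5, which is 210853027/126167922432.

The residue is 210853027/126167922432.


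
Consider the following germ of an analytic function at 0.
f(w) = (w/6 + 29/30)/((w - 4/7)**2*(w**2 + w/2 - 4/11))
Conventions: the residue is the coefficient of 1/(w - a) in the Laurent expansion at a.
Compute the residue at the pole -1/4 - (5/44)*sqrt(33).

The factor w**2 + w/2 - 4/11 splits as (w - a)(w - a') with a = -1/4 - (5/44)*sqrt(33), a' = -1/4 + (5/44)*sqrt(33). At the order-1 pole a set g(w) = (w - a)*f(w) = [(w/6 + 29/30)/(w - 4/7)**2] / (w - a').
Simple pole: residue = g(a) at a = -1/4 - (5/44)*sqrt(33), which is 29687581/2154720 - (26379199/10773600)*sqrt(33).

The residue is 29687581/2154720 - (26379199/10773600)*sqrt(33).


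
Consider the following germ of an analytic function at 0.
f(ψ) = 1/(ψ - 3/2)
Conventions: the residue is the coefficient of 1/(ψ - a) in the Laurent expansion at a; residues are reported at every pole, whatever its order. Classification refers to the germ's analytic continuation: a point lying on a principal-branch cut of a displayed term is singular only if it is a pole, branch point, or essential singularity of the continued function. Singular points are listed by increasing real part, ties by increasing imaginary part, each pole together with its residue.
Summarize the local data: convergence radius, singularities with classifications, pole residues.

Denominator factor (ψ - 3/2): pole of order 1 at 3/2, modulus 3/2.
The radius of convergence is the smallest modulus among the singular points: 3/2.
At the order-1 pole 3/2 set g(ψ) = (ψ - (3/2))*f(ψ) = 1.
Simple pole: residue = g(a) at a = 3/2, which is 1.

Radius of convergence at 0: 3/2.
At 3/2: a pole of order 1; residue 1.


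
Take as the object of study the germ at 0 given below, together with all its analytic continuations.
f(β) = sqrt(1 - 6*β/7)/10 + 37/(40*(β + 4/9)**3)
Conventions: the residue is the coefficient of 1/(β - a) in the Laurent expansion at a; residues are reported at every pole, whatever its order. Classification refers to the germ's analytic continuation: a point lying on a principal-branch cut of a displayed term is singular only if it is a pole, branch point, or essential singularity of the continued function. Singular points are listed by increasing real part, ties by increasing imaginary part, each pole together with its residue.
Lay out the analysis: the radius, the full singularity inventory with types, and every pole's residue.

Radius of convergence at 0: 4/9.
At -4/9: a pole of order 3; residue 0.
At 7/6: an algebraic (square-root) branch point.

Denominator factor (β + 4/9)^3: pole of order 3 at -4/9, modulus 4/9.
Branch term (1/10)*sqrt(1 - β/(7/6)): its argument vanishes at β = 7/6, a square-root branch point, modulus 7/6.
The radius of convergence is the smallest modulus among the singular points: 4/9.
The branch term is analytic at -4/9 and contributes nothing to the residue; only the rational part matters.
At the order-3 pole -4/9 set g(β) = (β - (-4/9))^3*(rational part) = 37/40.
Order-3 pole: residue = g''(a)/2; g''(-4/9) = 0, so the residue is 0.
List the singular points by increasing real part (a conjugate pair: the negative imaginary part first).


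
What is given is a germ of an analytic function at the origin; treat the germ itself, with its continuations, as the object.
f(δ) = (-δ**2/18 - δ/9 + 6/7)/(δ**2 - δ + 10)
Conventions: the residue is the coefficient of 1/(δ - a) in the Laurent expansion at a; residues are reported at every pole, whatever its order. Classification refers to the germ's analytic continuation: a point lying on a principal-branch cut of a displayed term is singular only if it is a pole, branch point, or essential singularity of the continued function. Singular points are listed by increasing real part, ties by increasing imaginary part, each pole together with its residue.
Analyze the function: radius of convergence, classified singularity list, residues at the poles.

Denominator factor (δ**2 - δ + 10): discriminant -39, complex-conjugate roots (1/2) + ((1/2)*sqrt(39))*i and (1/2) - ((1/2)*sqrt(39))*i; poles of order 1, moduli sqrt(10) and sqrt(10).
The radius of convergence is the smallest modulus among the singular points: sqrt(10).
The factor δ**2 - δ + 10 splits as (δ - a)(δ - a') with a = (1/2) - ((1/2)*sqrt(39))*i, a' = (1/2) + ((1/2)*sqrt(39))*i. At the order-1 pole a set g(δ) = (δ - a)*f(δ) = [-δ**2/18 - δ/9 + 6/7] / (δ - a').
Simple pole: residue = g(a) at a = (1/2) - ((1/2)*sqrt(39))*i, which is (-1/12) + ((335/9828)*sqrt(39))*i.
The factor δ**2 - δ + 10 splits as (δ - a)(δ - a') with a = (1/2) + ((1/2)*sqrt(39))*i, a' = (1/2) - ((1/2)*sqrt(39))*i. At the order-1 pole a set g(δ) = (δ - a)*f(δ) = [-δ**2/18 - δ/9 + 6/7] / (δ - a').
Simple pole: residue = g(a) at a = (1/2) + ((1/2)*sqrt(39))*i, which is (-1/12) - ((335/9828)*sqrt(39))*i.
List the singular points by increasing real part (a conjugate pair: the negative imaginary part first).

Radius of convergence at 0: sqrt(10).
At (1/2) - ((1/2)*sqrt(39))*i: a pole of order 1; residue (-1/12) + ((335/9828)*sqrt(39))*i.
At (1/2) + ((1/2)*sqrt(39))*i: a pole of order 1; residue (-1/12) - ((335/9828)*sqrt(39))*i.


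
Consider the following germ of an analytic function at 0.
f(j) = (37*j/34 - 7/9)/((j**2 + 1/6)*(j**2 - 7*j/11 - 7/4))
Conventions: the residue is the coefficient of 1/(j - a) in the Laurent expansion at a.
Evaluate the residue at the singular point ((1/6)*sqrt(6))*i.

The factor j**2 + 1/6 splits as (j - a)(j - a') with a = ((1/6)*sqrt(6))*i, a' = -((1/6)*sqrt(6))*i. At the order-1 pole a set g(j) = (j - a)*f(j) = [(37*j/34 - 7/9)/(j**2 - 7*j/11 - 7/4)] / (j - a').
Simple pole: residue = g(a) at a = ((1/6)*sqrt(6))*i, which is (-382217/1108145) - ((611072/3324435)*sqrt(6))*i.

The residue is (-382217/1108145) - ((611072/3324435)*sqrt(6))*i.


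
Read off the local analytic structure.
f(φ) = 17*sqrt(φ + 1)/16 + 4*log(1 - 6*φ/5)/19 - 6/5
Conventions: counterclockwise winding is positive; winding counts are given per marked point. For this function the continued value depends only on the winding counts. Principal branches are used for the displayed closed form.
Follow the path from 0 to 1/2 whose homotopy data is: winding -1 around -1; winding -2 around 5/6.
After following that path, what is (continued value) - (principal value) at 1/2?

The rational part is single-valued and drops out of the difference; each branch term changes only by its own monodromy.
(17/16)*sqrt(1 - φ/(-1)): winding -1 is odd, the square root flips sign, contributing -2*(17/16)*sqrt(1 - (1/2)/(-1)) = -2*(17/16)*sqrt(3/2) = -(17/16)*sqrt(6).
(4/19)*log(1 - φ/(5/6)): each positive loop around 5/6 adds 2*pi*i to the log, so winding -2 contributes (4/19)*(-2)*2*pi*i = -(16/19)*pi*i.
Summing the contributions at φ = 1/2 gives (-(17/16)*sqrt(6)) - ((16/19)*pi)*i.

Continued minus principal equals (-(17/16)*sqrt(6)) - ((16/19)*pi)*i.


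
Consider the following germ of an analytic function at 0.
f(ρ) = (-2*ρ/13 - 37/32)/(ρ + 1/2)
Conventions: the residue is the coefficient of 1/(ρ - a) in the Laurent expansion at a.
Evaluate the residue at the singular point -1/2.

At the order-1 pole -1/2 set g(ρ) = (ρ - (-1/2))*f(ρ) = -2*ρ/13 - 37/32.
Simple pole: residue = g(a) at a = -1/2, which is -449/416.

The residue is -449/416.


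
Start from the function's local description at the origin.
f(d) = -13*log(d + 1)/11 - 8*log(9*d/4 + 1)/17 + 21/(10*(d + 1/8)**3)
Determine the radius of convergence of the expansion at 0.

The radius of convergence is 1/8.

Denominator factor (d + 1/8)^3: pole of order 3 at -1/8, modulus 1/8.
Branch term (-13/11)*log(1 - d/(-1)): its argument vanishes at d = -1, a logarithmic branch point, modulus 1.
Branch term (-8/17)*log(1 - d/(-4/9)): its argument vanishes at d = -4/9, a logarithmic branch point, modulus 4/9.
The radius of convergence is the smallest modulus among the singular points: 1/8.


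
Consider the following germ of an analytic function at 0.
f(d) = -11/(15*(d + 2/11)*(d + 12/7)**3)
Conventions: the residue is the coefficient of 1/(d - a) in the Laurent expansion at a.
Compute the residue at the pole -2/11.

The residue is -5021863/24645480.

At the order-1 pole -2/11 set g(d) = (d - (-2/11))*f(d) = -11/(15*(d + 12/7)**3).
Simple pole: residue = g(a) at a = -2/11, which is -5021863/24645480.


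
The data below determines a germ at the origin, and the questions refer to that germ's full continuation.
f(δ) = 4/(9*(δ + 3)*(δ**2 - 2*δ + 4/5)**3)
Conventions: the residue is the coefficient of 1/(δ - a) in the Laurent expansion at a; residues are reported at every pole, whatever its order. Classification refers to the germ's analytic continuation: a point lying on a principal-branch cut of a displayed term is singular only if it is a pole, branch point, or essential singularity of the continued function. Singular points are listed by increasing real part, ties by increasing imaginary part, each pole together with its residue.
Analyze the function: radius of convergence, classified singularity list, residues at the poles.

Denominator factor (δ**2 - 2*δ + 4/5)^3: discriminant 4/5, real irrational roots 1 + (1/5)*sqrt(5) and 1 - (1/5)*sqrt(5); poles of order 3, moduli 1 + (1/5)*sqrt(5) and 1 - (1/5)*sqrt(5).
Denominator factor (δ + 3): pole of order 1 at -3, modulus 3.
The radius of convergence is the smallest modulus among the singular points: 1 - (1/5)*sqrt(5).
At the order-1 pole -3 set g(δ) = (δ - (-3))*f(δ) = 4/(9*(δ**2 - 2*δ + 4/5)**3).
Simple pole: residue = g(a) at a = -3, which is 500/4437351.
The factor δ**2 - 2*δ + 4/5 splits as (δ - a)(δ - a') with a = 1 - (1/5)*sqrt(5), a' = 1 + (1/5)*sqrt(5). At the order-3 pole a set g(δ) = (δ - a)^3*f(δ) = [4/(9*(δ + 3))] / (δ - a')^3.
Order-3 pole: residue = g''(a)/2; g''(1 - (1/5)*sqrt(5)) = -500/4437351 - (4603750/4437351)*sqrt(5), so the residue is -250/4437351 - (2301875/4437351)*sqrt(5).
The factor δ**2 - 2*δ + 4/5 splits as (δ - a)(δ - a') with a = 1 + (1/5)*sqrt(5), a' = 1 - (1/5)*sqrt(5). At the order-3 pole a set g(δ) = (δ - a)^3*f(δ) = [4/(9*(δ + 3))] / (δ - a')^3.
Order-3 pole: residue = g''(a)/2; g''(1 + (1/5)*sqrt(5)) = -500/4437351 + (4603750/4437351)*sqrt(5), so the residue is -250/4437351 + (2301875/4437351)*sqrt(5).
List the singular points by increasing real part (a conjugate pair: the negative imaginary part first).

Radius of convergence at 0: 1 - (1/5)*sqrt(5).
At -3: a pole of order 1; residue 500/4437351.
At 1 - (1/5)*sqrt(5): a pole of order 3; residue -250/4437351 - (2301875/4437351)*sqrt(5).
At 1 + (1/5)*sqrt(5): a pole of order 3; residue -250/4437351 + (2301875/4437351)*sqrt(5).


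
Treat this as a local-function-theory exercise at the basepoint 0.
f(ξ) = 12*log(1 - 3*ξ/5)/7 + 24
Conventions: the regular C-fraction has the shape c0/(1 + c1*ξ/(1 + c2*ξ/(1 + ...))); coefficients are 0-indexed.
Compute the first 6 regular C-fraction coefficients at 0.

The regular C-fraction coefficients are [24, 3/70, -12/35, -7/80, -17/80, -48/425].

Taylor coefficients (expand at 0): a_0 = 24, a_1 = -36/35, a_2 = -54/175, a_3 = -108/875, a_4 = -243/4375, a_5 = -2916/109375.
c0 = a_0 = 24. Peel one level at a time: if S = 1 + c*ξ/S' with S'(0) = 1, then c is the ξ-coefficient of S and S' = c*ξ/(S - 1).
S_1 = c0/f = 1 + (3/70)*ξ + (18/1225)*ξ^2 + ...; c1 = 3/70.
S_2 = c1*ξ/(S_1 - 1) = 1 + (-12/35)*ξ + (-3/100)*ξ^2 + ...; c2 = -12/35.
S_3 = c2*ξ/(S_2 - 1) = 1 + (-7/80)*ξ + (-119/6400)*ξ^2 + ...; c3 = -7/80.
S_4 = c3*ξ/(S_3 - 1) = 1 + (-17/80)*ξ + (-3/125)*ξ^2 + ...; c4 = -17/80.
S_5 = c4*ξ/(S_4 - 1) = 1 + (-48/425)*ξ + ...; c5 = -48/425.


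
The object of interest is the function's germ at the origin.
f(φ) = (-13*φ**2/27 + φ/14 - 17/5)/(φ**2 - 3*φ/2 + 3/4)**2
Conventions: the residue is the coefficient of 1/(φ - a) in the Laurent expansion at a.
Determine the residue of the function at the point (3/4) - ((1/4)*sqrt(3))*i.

The residue is -((18686/2835)*sqrt(3))*i.

The factor φ**2 - 3*φ/2 + 3/4 splits as (φ - a)(φ - a') with a = (3/4) - ((1/4)*sqrt(3))*i, a' = (3/4) + ((1/4)*sqrt(3))*i. At the order-2 pole a set g(φ) = (φ - a)^2*f(φ) = [-13*φ**2/27 + φ/14 - 17/5] / (φ - a')^2.
Order-2 pole: residue = g'(a); g'((3/4) - ((1/4)*sqrt(3))*i) = -((18686/2835)*sqrt(3))*i, so the residue is -((18686/2835)*sqrt(3))*i.


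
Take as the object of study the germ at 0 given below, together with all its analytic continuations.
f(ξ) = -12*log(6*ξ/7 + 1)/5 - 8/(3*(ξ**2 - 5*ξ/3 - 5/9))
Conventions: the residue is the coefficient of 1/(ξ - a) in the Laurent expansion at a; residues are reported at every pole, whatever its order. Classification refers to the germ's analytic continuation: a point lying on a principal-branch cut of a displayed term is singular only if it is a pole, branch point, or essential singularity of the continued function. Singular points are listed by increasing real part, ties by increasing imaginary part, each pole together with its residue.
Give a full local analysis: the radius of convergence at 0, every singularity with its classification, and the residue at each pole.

Radius of convergence at 0: -5/6 + (1/2)*sqrt(5).
At -7/6: a logarithmic branch point.
At 5/6 - (1/2)*sqrt(5): a pole of order 1; residue (8/15)*sqrt(5).
At 5/6 + (1/2)*sqrt(5): a pole of order 1; residue -(8/15)*sqrt(5).

Denominator factor (ξ**2 - 5*ξ/3 - 5/9): discriminant 5, real irrational roots 5/6 + (1/2)*sqrt(5) and 5/6 - (1/2)*sqrt(5); poles of order 1, moduli 5/6 + (1/2)*sqrt(5) and -5/6 + (1/2)*sqrt(5).
Branch term (-12/5)*log(1 - ξ/(-7/6)): its argument vanishes at ξ = -7/6, a logarithmic branch point, modulus 7/6.
The radius of convergence is the smallest modulus among the singular points: -5/6 + (1/2)*sqrt(5).
The branch term is analytic at 5/6 - (1/2)*sqrt(5) and contributes nothing to the residue; only the rational part matters.
The factor ξ**2 - 5*ξ/3 - 5/9 splits as (ξ - a)(ξ - a') with a = 5/6 - (1/2)*sqrt(5), a' = 5/6 + (1/2)*sqrt(5). At the order-1 pole a set g(ξ) = (ξ - a)*(rational part) = [-8/3] / (ξ - a').
Simple pole: residue = g(a) at a = 5/6 - (1/2)*sqrt(5), which is (8/15)*sqrt(5).
The branch term is analytic at 5/6 + (1/2)*sqrt(5) and contributes nothing to the residue; only the rational part matters.
The factor ξ**2 - 5*ξ/3 - 5/9 splits as (ξ - a)(ξ - a') with a = 5/6 + (1/2)*sqrt(5), a' = 5/6 - (1/2)*sqrt(5). At the order-1 pole a set g(ξ) = (ξ - a)*(rational part) = [-8/3] / (ξ - a').
Simple pole: residue = g(a) at a = 5/6 + (1/2)*sqrt(5), which is -(8/15)*sqrt(5).
List the singular points by increasing real part (a conjugate pair: the negative imaginary part first).


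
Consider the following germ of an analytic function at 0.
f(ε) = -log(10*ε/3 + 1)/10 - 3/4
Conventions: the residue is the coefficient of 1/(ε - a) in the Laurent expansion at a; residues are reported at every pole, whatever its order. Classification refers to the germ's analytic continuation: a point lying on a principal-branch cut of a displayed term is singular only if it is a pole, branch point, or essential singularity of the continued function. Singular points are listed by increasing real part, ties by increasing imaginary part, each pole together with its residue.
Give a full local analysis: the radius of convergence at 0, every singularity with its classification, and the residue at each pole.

Branch term (-1/10)*log(1 - ε/(-3/10)): its argument vanishes at ε = -3/10, a logarithmic branch point, modulus 3/10.
The radius of convergence is the smallest modulus among the singular points: 3/10.

Radius of convergence at 0: 3/10.
At -3/10: a logarithmic branch point.


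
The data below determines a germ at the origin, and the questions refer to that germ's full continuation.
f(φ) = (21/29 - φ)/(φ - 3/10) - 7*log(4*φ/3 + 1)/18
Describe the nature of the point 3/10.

The denominator factor φ - 3/10 vanishes at 3/10 and appears to the power 1; the numerator there equals 123/290, nonzero, and no other factor vanishes.
The branch terms are analytic at this point.
Hence a pole whose order is the multiplicity, 1.

The point is a pole of order 1.


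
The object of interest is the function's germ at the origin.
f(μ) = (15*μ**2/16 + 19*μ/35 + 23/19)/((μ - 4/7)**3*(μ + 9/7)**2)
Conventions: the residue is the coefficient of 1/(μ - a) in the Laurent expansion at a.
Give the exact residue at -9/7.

The residue is -9919609/43412720.

At the order-2 pole -9/7 set g(μ) = (μ - (-9/7))^2*f(μ) = (15*μ**2/16 + 19*μ/35 + 23/19)/(μ - 4/7)**3.
Order-2 pole: residue = g'(a); g'(-9/7) = -9919609/43412720, so the residue is -9919609/43412720.


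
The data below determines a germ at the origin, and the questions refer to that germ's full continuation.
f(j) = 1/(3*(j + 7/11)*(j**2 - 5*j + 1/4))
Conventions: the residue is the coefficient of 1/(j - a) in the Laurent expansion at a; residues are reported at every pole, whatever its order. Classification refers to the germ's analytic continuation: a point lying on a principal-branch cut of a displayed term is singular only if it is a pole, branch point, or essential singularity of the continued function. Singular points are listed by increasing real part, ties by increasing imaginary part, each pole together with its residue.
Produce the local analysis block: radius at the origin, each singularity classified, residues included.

Denominator factor (j + 7/11): pole of order 1 at -7/11, modulus 7/11.
Denominator factor (j**2 - 5*j + 1/4): discriminant 24, real irrational roots 5/2 + sqrt(6) and 5/2 - sqrt(6); poles of order 1, moduli 5/2 + sqrt(6) and 5/2 - sqrt(6).
The radius of convergence is the smallest modulus among the singular points: 5/2 - sqrt(6).
At the order-1 pole -7/11 set g(j) = (j - (-7/11))*f(j) = 1/(3*(j**2 - 5*j + 1/4)).
Simple pole: residue = g(a) at a = -7/11, which is 484/5571.
The factor j**2 - 5*j + 1/4 splits as (j - a)(j - a') with a = 5/2 - sqrt(6), a' = 5/2 + sqrt(6). At the order-1 pole a set g(j) = (j - a)*f(j) = [1/(3*(j + 7/11))] / (j - a').
Simple pole: residue = g(a) at a = 5/2 - sqrt(6), which is -242/5571 - (253/11142)*sqrt(6).
The factor j**2 - 5*j + 1/4 splits as (j - a)(j - a') with a = 5/2 + sqrt(6), a' = 5/2 - sqrt(6). At the order-1 pole a set g(j) = (j - a)*f(j) = [1/(3*(j + 7/11))] / (j - a').
Simple pole: residue = g(a) at a = 5/2 + sqrt(6), which is -242/5571 + (253/11142)*sqrt(6).
List the singular points by increasing real part (a conjugate pair: the negative imaginary part first).

Radius of convergence at 0: 5/2 - sqrt(6).
At -7/11: a pole of order 1; residue 484/5571.
At 5/2 - sqrt(6): a pole of order 1; residue -242/5571 - (253/11142)*sqrt(6).
At 5/2 + sqrt(6): a pole of order 1; residue -242/5571 + (253/11142)*sqrt(6).


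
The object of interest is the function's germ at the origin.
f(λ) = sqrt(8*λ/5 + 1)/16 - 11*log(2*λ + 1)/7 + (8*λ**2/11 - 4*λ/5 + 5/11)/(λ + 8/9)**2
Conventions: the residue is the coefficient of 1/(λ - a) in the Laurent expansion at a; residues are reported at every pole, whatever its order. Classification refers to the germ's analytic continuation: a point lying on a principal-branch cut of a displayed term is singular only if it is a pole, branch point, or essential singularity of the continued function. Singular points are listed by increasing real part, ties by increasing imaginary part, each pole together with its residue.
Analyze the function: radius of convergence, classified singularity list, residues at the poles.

Denominator factor (λ + 8/9)^2: pole of order 2 at -8/9, modulus 8/9.
Branch term (1/16)*sqrt(1 - λ/(-5/8)): its argument vanishes at λ = -5/8, a square-root branch point, modulus 5/8.
Branch term (-11/7)*log(1 - λ/(-1/2)): its argument vanishes at λ = -1/2, a logarithmic branch point, modulus 1/2.
The radius of convergence is the smallest modulus among the singular points: 1/2.
The branch terms are analytic at -8/9 and contribute nothing to the residue; only the rational part matters.
At the order-2 pole -8/9 set g(λ) = (λ - (-8/9))^2*(rational part) = 8*λ**2/11 - 4*λ/5 + 5/11.
Order-2 pole: residue = g'(a); g'(-8/9) = -1036/495, so the residue is -1036/495.
List the singular points by increasing real part (a conjugate pair: the negative imaginary part first).

Radius of convergence at 0: 1/2.
At -8/9: a pole of order 2; residue -1036/495.
At -5/8: an algebraic (square-root) branch point.
At -1/2: a logarithmic branch point.


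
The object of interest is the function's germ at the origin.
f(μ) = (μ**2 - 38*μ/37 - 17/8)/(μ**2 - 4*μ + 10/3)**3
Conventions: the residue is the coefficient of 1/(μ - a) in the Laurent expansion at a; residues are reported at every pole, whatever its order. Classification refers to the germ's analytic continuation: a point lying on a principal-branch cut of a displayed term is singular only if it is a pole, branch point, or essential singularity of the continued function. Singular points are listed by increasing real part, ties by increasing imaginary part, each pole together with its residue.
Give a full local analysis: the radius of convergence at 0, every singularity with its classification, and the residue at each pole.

Denominator factor (μ**2 - 4*μ + 10/3)^3: discriminant 8/3, real irrational roots 2 + (1/3)*sqrt(6) and 2 - (1/3)*sqrt(6); poles of order 3, moduli 2 + (1/3)*sqrt(6) and 2 - (1/3)*sqrt(6).
The radius of convergence is the smallest modulus among the singular points: 2 - (1/3)*sqrt(6).
The factor μ**2 - 4*μ + 10/3 splits as (μ - a)(μ - a') with a = 2 - (1/3)*sqrt(6), a' = 2 + (1/3)*sqrt(6). At the order-3 pole a set g(μ) = (μ - a)^3*f(μ) = [μ**2 - 38*μ/37 - 17/8] / (μ - a')^3.
Order-3 pole: residue = g''(a)/2; g''(2 - (1/3)*sqrt(6)) = (3207/18944)*sqrt(6), so the residue is (3207/37888)*sqrt(6).
The factor μ**2 - 4*μ + 10/3 splits as (μ - a)(μ - a') with a = 2 + (1/3)*sqrt(6), a' = 2 - (1/3)*sqrt(6). At the order-3 pole a set g(μ) = (μ - a)^3*f(μ) = [μ**2 - 38*μ/37 - 17/8] / (μ - a')^3.
Order-3 pole: residue = g''(a)/2; g''(2 + (1/3)*sqrt(6)) = -(3207/18944)*sqrt(6), so the residue is -(3207/37888)*sqrt(6).
List the singular points by increasing real part (a conjugate pair: the negative imaginary part first).

Radius of convergence at 0: 2 - (1/3)*sqrt(6).
At 2 - (1/3)*sqrt(6): a pole of order 3; residue (3207/37888)*sqrt(6).
At 2 + (1/3)*sqrt(6): a pole of order 3; residue -(3207/37888)*sqrt(6).


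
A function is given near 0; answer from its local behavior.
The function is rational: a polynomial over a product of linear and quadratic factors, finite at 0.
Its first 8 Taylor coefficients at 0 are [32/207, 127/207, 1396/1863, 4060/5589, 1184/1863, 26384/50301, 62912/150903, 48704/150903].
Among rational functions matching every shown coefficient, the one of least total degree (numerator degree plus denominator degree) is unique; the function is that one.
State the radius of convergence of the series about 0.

No rational of total degree below 3 reproduces all 8 coefficients; solving the [1/2] Pade equations on them gives f(τ) = (11*τ/12 + 8/23)/(τ - 3/2)**2, whose expansion matches every shown term.
Denominator factor (τ - 3/2)^2: pole of order 2 at 3/2, modulus 3/2.
The radius of convergence is the smallest modulus among the singular points: 3/2.

The radius of convergence is 3/2.


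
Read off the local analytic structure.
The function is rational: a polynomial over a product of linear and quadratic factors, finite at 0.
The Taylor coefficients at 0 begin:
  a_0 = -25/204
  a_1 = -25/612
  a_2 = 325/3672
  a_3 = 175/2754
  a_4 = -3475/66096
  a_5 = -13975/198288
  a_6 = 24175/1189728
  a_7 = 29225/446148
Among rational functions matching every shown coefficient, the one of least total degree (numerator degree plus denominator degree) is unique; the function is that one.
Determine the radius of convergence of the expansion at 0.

The radius of convergence is (1/5)*sqrt(30).

No rational of total degree below 2 reproduces all 8 coefficients; solving the [0/2] Pade equations on them gives f(τ) = -5/(34*(τ**2 - 2*τ/5 + 6/5)), whose expansion matches every shown term.
Denominator factor (τ**2 - 2*τ/5 + 6/5): discriminant -116/25, complex-conjugate roots (1/5) + ((1/5)*sqrt(29))*i and (1/5) - ((1/5)*sqrt(29))*i; poles of order 1, moduli (1/5)*sqrt(30) and (1/5)*sqrt(30).
The radius of convergence is the smallest modulus among the singular points: (1/5)*sqrt(30).


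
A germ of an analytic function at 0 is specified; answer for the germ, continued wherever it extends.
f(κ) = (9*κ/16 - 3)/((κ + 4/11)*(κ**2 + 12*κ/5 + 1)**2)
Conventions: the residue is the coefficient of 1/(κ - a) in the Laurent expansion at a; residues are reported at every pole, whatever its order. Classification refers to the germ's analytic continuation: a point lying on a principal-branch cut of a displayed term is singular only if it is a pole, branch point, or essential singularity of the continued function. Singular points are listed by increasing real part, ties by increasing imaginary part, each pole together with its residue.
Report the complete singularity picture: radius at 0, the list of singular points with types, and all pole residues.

Denominator factor (κ + 4/11): pole of order 1 at -4/11, modulus 4/11.
Denominator factor (κ**2 + 12*κ/5 + 1)^2: discriminant 44/25, real irrational roots -6/5 + (1/5)*sqrt(11) and -6/5 - (1/5)*sqrt(11); poles of order 2, moduli 6/5 - (1/5)*sqrt(11) and 6/5 + (1/5)*sqrt(11).
The radius of convergence is the smallest modulus among the singular points: 4/11.
The factor κ**2 + 12*κ/5 + 1 splits as (κ - a)(κ - a') with a = -6/5 - (1/5)*sqrt(11), a' = -6/5 + (1/5)*sqrt(11). At the order-2 pole a set g(κ) = (κ - a)^2*f(κ) = [(9*κ/16 - 3)/(κ + 4/11)] / (κ - a')^2.
Order-2 pole: residue = g'(a); g'(-6/5 - (1/5)*sqrt(11)) = 4691775/197192 - (108153825/17352896)*sqrt(11), so the residue is 4691775/197192 - (108153825/17352896)*sqrt(11).
The factor κ**2 + 12*κ/5 + 1 splits as (κ - a)(κ - a') with a = -6/5 + (1/5)*sqrt(11), a' = -6/5 - (1/5)*sqrt(11). At the order-2 pole a set g(κ) = (κ - a)^2*f(κ) = [(9*κ/16 - 3)/(κ + 4/11)] / (κ - a')^2.
Order-2 pole: residue = g'(a); g'(-6/5 + (1/5)*sqrt(11)) = 4691775/197192 + (108153825/17352896)*sqrt(11), so the residue is 4691775/197192 + (108153825/17352896)*sqrt(11).
At the order-1 pole -4/11 set g(κ) = (κ - (-4/11))*f(κ) = (9*κ/16 - 3)/(κ**2 + 12*κ/5 + 1)**2.
Simple pole: residue = g(a) at a = -4/11, which is -4691775/98596.
List the singular points by increasing real part (a conjugate pair: the negative imaginary part first).

Radius of convergence at 0: 4/11.
At -6/5 - (1/5)*sqrt(11): a pole of order 2; residue 4691775/197192 - (108153825/17352896)*sqrt(11).
At -6/5 + (1/5)*sqrt(11): a pole of order 2; residue 4691775/197192 + (108153825/17352896)*sqrt(11).
At -4/11: a pole of order 1; residue -4691775/98596.
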